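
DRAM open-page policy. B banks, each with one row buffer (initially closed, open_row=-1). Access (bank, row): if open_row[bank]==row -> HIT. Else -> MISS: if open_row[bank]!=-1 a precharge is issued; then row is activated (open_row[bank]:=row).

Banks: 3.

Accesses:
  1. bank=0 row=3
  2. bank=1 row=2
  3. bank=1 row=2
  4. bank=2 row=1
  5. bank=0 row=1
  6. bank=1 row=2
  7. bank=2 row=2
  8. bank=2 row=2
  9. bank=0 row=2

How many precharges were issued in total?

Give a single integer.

Acc 1: bank0 row3 -> MISS (open row3); precharges=0
Acc 2: bank1 row2 -> MISS (open row2); precharges=0
Acc 3: bank1 row2 -> HIT
Acc 4: bank2 row1 -> MISS (open row1); precharges=0
Acc 5: bank0 row1 -> MISS (open row1); precharges=1
Acc 6: bank1 row2 -> HIT
Acc 7: bank2 row2 -> MISS (open row2); precharges=2
Acc 8: bank2 row2 -> HIT
Acc 9: bank0 row2 -> MISS (open row2); precharges=3

Answer: 3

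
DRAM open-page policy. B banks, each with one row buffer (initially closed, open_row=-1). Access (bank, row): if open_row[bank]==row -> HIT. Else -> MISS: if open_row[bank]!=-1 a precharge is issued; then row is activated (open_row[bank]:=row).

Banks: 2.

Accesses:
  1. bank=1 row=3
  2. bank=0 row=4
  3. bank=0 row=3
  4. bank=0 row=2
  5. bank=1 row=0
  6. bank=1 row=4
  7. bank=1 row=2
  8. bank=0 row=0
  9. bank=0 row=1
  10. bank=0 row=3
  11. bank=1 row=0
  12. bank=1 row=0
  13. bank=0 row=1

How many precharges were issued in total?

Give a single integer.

Acc 1: bank1 row3 -> MISS (open row3); precharges=0
Acc 2: bank0 row4 -> MISS (open row4); precharges=0
Acc 3: bank0 row3 -> MISS (open row3); precharges=1
Acc 4: bank0 row2 -> MISS (open row2); precharges=2
Acc 5: bank1 row0 -> MISS (open row0); precharges=3
Acc 6: bank1 row4 -> MISS (open row4); precharges=4
Acc 7: bank1 row2 -> MISS (open row2); precharges=5
Acc 8: bank0 row0 -> MISS (open row0); precharges=6
Acc 9: bank0 row1 -> MISS (open row1); precharges=7
Acc 10: bank0 row3 -> MISS (open row3); precharges=8
Acc 11: bank1 row0 -> MISS (open row0); precharges=9
Acc 12: bank1 row0 -> HIT
Acc 13: bank0 row1 -> MISS (open row1); precharges=10

Answer: 10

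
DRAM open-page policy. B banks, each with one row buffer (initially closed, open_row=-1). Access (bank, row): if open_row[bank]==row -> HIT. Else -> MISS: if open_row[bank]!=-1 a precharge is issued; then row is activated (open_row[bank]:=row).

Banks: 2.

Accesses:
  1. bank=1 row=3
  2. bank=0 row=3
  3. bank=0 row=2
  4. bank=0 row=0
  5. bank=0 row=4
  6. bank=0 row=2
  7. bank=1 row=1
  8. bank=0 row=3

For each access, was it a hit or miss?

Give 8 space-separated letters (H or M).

Acc 1: bank1 row3 -> MISS (open row3); precharges=0
Acc 2: bank0 row3 -> MISS (open row3); precharges=0
Acc 3: bank0 row2 -> MISS (open row2); precharges=1
Acc 4: bank0 row0 -> MISS (open row0); precharges=2
Acc 5: bank0 row4 -> MISS (open row4); precharges=3
Acc 6: bank0 row2 -> MISS (open row2); precharges=4
Acc 7: bank1 row1 -> MISS (open row1); precharges=5
Acc 8: bank0 row3 -> MISS (open row3); precharges=6

Answer: M M M M M M M M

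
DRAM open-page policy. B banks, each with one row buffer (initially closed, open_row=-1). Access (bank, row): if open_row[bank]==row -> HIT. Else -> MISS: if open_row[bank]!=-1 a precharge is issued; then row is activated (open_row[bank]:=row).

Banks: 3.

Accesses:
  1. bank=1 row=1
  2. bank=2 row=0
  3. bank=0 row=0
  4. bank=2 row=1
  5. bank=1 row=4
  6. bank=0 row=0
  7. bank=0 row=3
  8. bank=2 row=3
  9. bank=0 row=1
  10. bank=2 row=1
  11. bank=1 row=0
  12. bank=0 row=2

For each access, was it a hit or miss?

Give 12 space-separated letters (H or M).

Answer: M M M M M H M M M M M M

Derivation:
Acc 1: bank1 row1 -> MISS (open row1); precharges=0
Acc 2: bank2 row0 -> MISS (open row0); precharges=0
Acc 3: bank0 row0 -> MISS (open row0); precharges=0
Acc 4: bank2 row1 -> MISS (open row1); precharges=1
Acc 5: bank1 row4 -> MISS (open row4); precharges=2
Acc 6: bank0 row0 -> HIT
Acc 7: bank0 row3 -> MISS (open row3); precharges=3
Acc 8: bank2 row3 -> MISS (open row3); precharges=4
Acc 9: bank0 row1 -> MISS (open row1); precharges=5
Acc 10: bank2 row1 -> MISS (open row1); precharges=6
Acc 11: bank1 row0 -> MISS (open row0); precharges=7
Acc 12: bank0 row2 -> MISS (open row2); precharges=8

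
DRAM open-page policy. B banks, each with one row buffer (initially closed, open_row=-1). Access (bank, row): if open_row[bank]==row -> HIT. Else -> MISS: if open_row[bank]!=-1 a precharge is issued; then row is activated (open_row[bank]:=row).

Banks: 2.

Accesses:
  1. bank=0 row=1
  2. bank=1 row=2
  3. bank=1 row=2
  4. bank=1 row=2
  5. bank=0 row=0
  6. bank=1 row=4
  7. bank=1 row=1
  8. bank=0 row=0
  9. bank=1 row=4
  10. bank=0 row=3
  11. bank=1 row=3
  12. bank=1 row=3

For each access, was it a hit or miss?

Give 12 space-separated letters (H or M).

Acc 1: bank0 row1 -> MISS (open row1); precharges=0
Acc 2: bank1 row2 -> MISS (open row2); precharges=0
Acc 3: bank1 row2 -> HIT
Acc 4: bank1 row2 -> HIT
Acc 5: bank0 row0 -> MISS (open row0); precharges=1
Acc 6: bank1 row4 -> MISS (open row4); precharges=2
Acc 7: bank1 row1 -> MISS (open row1); precharges=3
Acc 8: bank0 row0 -> HIT
Acc 9: bank1 row4 -> MISS (open row4); precharges=4
Acc 10: bank0 row3 -> MISS (open row3); precharges=5
Acc 11: bank1 row3 -> MISS (open row3); precharges=6
Acc 12: bank1 row3 -> HIT

Answer: M M H H M M M H M M M H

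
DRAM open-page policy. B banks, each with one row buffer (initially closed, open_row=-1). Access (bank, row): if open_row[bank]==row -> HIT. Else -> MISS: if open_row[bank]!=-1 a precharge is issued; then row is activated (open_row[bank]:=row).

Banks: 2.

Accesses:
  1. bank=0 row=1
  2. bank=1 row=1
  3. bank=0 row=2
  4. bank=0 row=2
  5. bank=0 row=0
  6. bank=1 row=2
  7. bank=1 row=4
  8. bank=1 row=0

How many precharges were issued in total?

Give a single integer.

Answer: 5

Derivation:
Acc 1: bank0 row1 -> MISS (open row1); precharges=0
Acc 2: bank1 row1 -> MISS (open row1); precharges=0
Acc 3: bank0 row2 -> MISS (open row2); precharges=1
Acc 4: bank0 row2 -> HIT
Acc 5: bank0 row0 -> MISS (open row0); precharges=2
Acc 6: bank1 row2 -> MISS (open row2); precharges=3
Acc 7: bank1 row4 -> MISS (open row4); precharges=4
Acc 8: bank1 row0 -> MISS (open row0); precharges=5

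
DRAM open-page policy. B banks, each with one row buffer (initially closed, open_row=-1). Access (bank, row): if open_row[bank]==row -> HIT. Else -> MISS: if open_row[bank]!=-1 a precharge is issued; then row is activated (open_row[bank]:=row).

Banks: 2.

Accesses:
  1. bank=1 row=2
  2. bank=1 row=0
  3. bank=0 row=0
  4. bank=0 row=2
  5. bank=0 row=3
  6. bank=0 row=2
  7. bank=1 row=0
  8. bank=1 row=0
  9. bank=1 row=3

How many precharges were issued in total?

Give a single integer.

Acc 1: bank1 row2 -> MISS (open row2); precharges=0
Acc 2: bank1 row0 -> MISS (open row0); precharges=1
Acc 3: bank0 row0 -> MISS (open row0); precharges=1
Acc 4: bank0 row2 -> MISS (open row2); precharges=2
Acc 5: bank0 row3 -> MISS (open row3); precharges=3
Acc 6: bank0 row2 -> MISS (open row2); precharges=4
Acc 7: bank1 row0 -> HIT
Acc 8: bank1 row0 -> HIT
Acc 9: bank1 row3 -> MISS (open row3); precharges=5

Answer: 5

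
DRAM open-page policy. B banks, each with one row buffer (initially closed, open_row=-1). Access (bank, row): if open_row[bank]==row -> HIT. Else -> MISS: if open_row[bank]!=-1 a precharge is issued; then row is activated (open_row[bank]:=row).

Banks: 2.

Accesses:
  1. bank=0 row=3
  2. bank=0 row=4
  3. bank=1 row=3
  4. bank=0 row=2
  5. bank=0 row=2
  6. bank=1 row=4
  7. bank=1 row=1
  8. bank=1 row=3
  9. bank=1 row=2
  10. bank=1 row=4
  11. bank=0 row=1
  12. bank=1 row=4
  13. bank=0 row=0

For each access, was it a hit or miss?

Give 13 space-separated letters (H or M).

Answer: M M M M H M M M M M M H M

Derivation:
Acc 1: bank0 row3 -> MISS (open row3); precharges=0
Acc 2: bank0 row4 -> MISS (open row4); precharges=1
Acc 3: bank1 row3 -> MISS (open row3); precharges=1
Acc 4: bank0 row2 -> MISS (open row2); precharges=2
Acc 5: bank0 row2 -> HIT
Acc 6: bank1 row4 -> MISS (open row4); precharges=3
Acc 7: bank1 row1 -> MISS (open row1); precharges=4
Acc 8: bank1 row3 -> MISS (open row3); precharges=5
Acc 9: bank1 row2 -> MISS (open row2); precharges=6
Acc 10: bank1 row4 -> MISS (open row4); precharges=7
Acc 11: bank0 row1 -> MISS (open row1); precharges=8
Acc 12: bank1 row4 -> HIT
Acc 13: bank0 row0 -> MISS (open row0); precharges=9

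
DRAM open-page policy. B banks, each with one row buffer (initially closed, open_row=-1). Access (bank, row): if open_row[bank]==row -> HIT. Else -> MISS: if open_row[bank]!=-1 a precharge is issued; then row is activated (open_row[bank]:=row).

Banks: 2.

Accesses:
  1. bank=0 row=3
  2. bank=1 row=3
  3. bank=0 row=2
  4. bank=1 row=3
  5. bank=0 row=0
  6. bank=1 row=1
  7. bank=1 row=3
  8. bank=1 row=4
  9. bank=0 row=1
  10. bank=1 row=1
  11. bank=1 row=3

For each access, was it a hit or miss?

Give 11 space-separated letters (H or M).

Answer: M M M H M M M M M M M

Derivation:
Acc 1: bank0 row3 -> MISS (open row3); precharges=0
Acc 2: bank1 row3 -> MISS (open row3); precharges=0
Acc 3: bank0 row2 -> MISS (open row2); precharges=1
Acc 4: bank1 row3 -> HIT
Acc 5: bank0 row0 -> MISS (open row0); precharges=2
Acc 6: bank1 row1 -> MISS (open row1); precharges=3
Acc 7: bank1 row3 -> MISS (open row3); precharges=4
Acc 8: bank1 row4 -> MISS (open row4); precharges=5
Acc 9: bank0 row1 -> MISS (open row1); precharges=6
Acc 10: bank1 row1 -> MISS (open row1); precharges=7
Acc 11: bank1 row3 -> MISS (open row3); precharges=8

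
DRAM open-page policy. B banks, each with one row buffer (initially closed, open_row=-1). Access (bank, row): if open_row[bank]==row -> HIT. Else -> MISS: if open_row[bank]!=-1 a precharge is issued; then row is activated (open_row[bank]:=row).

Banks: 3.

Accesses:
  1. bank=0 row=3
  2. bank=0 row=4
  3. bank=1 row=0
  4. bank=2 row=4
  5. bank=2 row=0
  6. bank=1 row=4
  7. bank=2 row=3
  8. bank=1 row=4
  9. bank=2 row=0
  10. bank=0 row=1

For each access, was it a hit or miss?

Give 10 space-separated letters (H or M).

Answer: M M M M M M M H M M

Derivation:
Acc 1: bank0 row3 -> MISS (open row3); precharges=0
Acc 2: bank0 row4 -> MISS (open row4); precharges=1
Acc 3: bank1 row0 -> MISS (open row0); precharges=1
Acc 4: bank2 row4 -> MISS (open row4); precharges=1
Acc 5: bank2 row0 -> MISS (open row0); precharges=2
Acc 6: bank1 row4 -> MISS (open row4); precharges=3
Acc 7: bank2 row3 -> MISS (open row3); precharges=4
Acc 8: bank1 row4 -> HIT
Acc 9: bank2 row0 -> MISS (open row0); precharges=5
Acc 10: bank0 row1 -> MISS (open row1); precharges=6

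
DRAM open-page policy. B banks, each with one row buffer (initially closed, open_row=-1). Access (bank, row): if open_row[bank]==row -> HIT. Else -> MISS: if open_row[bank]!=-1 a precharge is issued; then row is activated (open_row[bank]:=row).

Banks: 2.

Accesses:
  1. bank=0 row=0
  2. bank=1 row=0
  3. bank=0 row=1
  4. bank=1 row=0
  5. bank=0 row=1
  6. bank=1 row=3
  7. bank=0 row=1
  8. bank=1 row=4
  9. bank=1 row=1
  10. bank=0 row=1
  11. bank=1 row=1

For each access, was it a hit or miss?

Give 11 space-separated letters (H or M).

Answer: M M M H H M H M M H H

Derivation:
Acc 1: bank0 row0 -> MISS (open row0); precharges=0
Acc 2: bank1 row0 -> MISS (open row0); precharges=0
Acc 3: bank0 row1 -> MISS (open row1); precharges=1
Acc 4: bank1 row0 -> HIT
Acc 5: bank0 row1 -> HIT
Acc 6: bank1 row3 -> MISS (open row3); precharges=2
Acc 7: bank0 row1 -> HIT
Acc 8: bank1 row4 -> MISS (open row4); precharges=3
Acc 9: bank1 row1 -> MISS (open row1); precharges=4
Acc 10: bank0 row1 -> HIT
Acc 11: bank1 row1 -> HIT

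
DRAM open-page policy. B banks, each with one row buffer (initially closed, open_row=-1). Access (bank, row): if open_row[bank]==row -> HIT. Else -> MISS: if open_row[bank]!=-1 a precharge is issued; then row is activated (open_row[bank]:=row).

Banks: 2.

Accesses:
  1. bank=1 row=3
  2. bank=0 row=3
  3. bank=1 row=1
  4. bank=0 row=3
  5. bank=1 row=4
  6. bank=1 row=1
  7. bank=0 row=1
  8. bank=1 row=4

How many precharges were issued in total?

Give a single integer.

Acc 1: bank1 row3 -> MISS (open row3); precharges=0
Acc 2: bank0 row3 -> MISS (open row3); precharges=0
Acc 3: bank1 row1 -> MISS (open row1); precharges=1
Acc 4: bank0 row3 -> HIT
Acc 5: bank1 row4 -> MISS (open row4); precharges=2
Acc 6: bank1 row1 -> MISS (open row1); precharges=3
Acc 7: bank0 row1 -> MISS (open row1); precharges=4
Acc 8: bank1 row4 -> MISS (open row4); precharges=5

Answer: 5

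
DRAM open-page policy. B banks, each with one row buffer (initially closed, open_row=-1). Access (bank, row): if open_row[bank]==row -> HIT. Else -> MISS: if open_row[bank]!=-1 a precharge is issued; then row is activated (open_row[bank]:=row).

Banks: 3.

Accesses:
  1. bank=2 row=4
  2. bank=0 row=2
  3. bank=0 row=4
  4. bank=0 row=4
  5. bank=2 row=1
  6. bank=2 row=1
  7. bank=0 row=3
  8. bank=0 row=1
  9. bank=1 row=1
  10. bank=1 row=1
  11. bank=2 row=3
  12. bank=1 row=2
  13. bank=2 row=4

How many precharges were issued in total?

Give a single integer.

Answer: 7

Derivation:
Acc 1: bank2 row4 -> MISS (open row4); precharges=0
Acc 2: bank0 row2 -> MISS (open row2); precharges=0
Acc 3: bank0 row4 -> MISS (open row4); precharges=1
Acc 4: bank0 row4 -> HIT
Acc 5: bank2 row1 -> MISS (open row1); precharges=2
Acc 6: bank2 row1 -> HIT
Acc 7: bank0 row3 -> MISS (open row3); precharges=3
Acc 8: bank0 row1 -> MISS (open row1); precharges=4
Acc 9: bank1 row1 -> MISS (open row1); precharges=4
Acc 10: bank1 row1 -> HIT
Acc 11: bank2 row3 -> MISS (open row3); precharges=5
Acc 12: bank1 row2 -> MISS (open row2); precharges=6
Acc 13: bank2 row4 -> MISS (open row4); precharges=7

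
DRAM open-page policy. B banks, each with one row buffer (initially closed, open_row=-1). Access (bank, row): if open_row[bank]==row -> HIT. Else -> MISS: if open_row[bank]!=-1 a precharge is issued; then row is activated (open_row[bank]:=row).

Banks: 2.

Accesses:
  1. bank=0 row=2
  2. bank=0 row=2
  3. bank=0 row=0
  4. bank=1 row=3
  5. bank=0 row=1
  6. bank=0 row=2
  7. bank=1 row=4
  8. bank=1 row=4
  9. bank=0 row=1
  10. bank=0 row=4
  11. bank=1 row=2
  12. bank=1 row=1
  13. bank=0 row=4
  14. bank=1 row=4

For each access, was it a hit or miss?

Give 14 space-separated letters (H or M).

Answer: M H M M M M M H M M M M H M

Derivation:
Acc 1: bank0 row2 -> MISS (open row2); precharges=0
Acc 2: bank0 row2 -> HIT
Acc 3: bank0 row0 -> MISS (open row0); precharges=1
Acc 4: bank1 row3 -> MISS (open row3); precharges=1
Acc 5: bank0 row1 -> MISS (open row1); precharges=2
Acc 6: bank0 row2 -> MISS (open row2); precharges=3
Acc 7: bank1 row4 -> MISS (open row4); precharges=4
Acc 8: bank1 row4 -> HIT
Acc 9: bank0 row1 -> MISS (open row1); precharges=5
Acc 10: bank0 row4 -> MISS (open row4); precharges=6
Acc 11: bank1 row2 -> MISS (open row2); precharges=7
Acc 12: bank1 row1 -> MISS (open row1); precharges=8
Acc 13: bank0 row4 -> HIT
Acc 14: bank1 row4 -> MISS (open row4); precharges=9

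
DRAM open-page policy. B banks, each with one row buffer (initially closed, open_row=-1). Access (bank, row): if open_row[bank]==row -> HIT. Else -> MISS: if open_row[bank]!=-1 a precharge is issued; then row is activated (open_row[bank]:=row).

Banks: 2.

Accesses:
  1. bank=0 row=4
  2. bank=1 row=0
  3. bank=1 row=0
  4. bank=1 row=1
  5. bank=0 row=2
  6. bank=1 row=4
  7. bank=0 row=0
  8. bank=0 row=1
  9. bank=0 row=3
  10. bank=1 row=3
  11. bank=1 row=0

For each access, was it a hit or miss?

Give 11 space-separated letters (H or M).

Answer: M M H M M M M M M M M

Derivation:
Acc 1: bank0 row4 -> MISS (open row4); precharges=0
Acc 2: bank1 row0 -> MISS (open row0); precharges=0
Acc 3: bank1 row0 -> HIT
Acc 4: bank1 row1 -> MISS (open row1); precharges=1
Acc 5: bank0 row2 -> MISS (open row2); precharges=2
Acc 6: bank1 row4 -> MISS (open row4); precharges=3
Acc 7: bank0 row0 -> MISS (open row0); precharges=4
Acc 8: bank0 row1 -> MISS (open row1); precharges=5
Acc 9: bank0 row3 -> MISS (open row3); precharges=6
Acc 10: bank1 row3 -> MISS (open row3); precharges=7
Acc 11: bank1 row0 -> MISS (open row0); precharges=8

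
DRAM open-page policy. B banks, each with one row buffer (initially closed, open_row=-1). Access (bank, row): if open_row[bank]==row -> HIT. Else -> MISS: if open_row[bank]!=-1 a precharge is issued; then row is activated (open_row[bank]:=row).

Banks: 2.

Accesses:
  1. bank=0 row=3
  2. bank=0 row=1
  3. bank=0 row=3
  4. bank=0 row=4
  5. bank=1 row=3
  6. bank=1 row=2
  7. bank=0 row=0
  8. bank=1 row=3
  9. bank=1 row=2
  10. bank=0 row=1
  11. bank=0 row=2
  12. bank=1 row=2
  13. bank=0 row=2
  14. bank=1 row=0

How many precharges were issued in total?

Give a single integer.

Answer: 10

Derivation:
Acc 1: bank0 row3 -> MISS (open row3); precharges=0
Acc 2: bank0 row1 -> MISS (open row1); precharges=1
Acc 3: bank0 row3 -> MISS (open row3); precharges=2
Acc 4: bank0 row4 -> MISS (open row4); precharges=3
Acc 5: bank1 row3 -> MISS (open row3); precharges=3
Acc 6: bank1 row2 -> MISS (open row2); precharges=4
Acc 7: bank0 row0 -> MISS (open row0); precharges=5
Acc 8: bank1 row3 -> MISS (open row3); precharges=6
Acc 9: bank1 row2 -> MISS (open row2); precharges=7
Acc 10: bank0 row1 -> MISS (open row1); precharges=8
Acc 11: bank0 row2 -> MISS (open row2); precharges=9
Acc 12: bank1 row2 -> HIT
Acc 13: bank0 row2 -> HIT
Acc 14: bank1 row0 -> MISS (open row0); precharges=10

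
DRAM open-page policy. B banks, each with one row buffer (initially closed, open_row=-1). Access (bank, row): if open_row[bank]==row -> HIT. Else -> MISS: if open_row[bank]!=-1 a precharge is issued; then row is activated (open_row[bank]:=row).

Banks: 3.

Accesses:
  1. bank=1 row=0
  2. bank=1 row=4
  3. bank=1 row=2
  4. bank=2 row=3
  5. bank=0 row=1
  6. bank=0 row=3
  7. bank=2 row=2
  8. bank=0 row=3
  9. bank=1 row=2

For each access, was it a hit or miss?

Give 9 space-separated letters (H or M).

Answer: M M M M M M M H H

Derivation:
Acc 1: bank1 row0 -> MISS (open row0); precharges=0
Acc 2: bank1 row4 -> MISS (open row4); precharges=1
Acc 3: bank1 row2 -> MISS (open row2); precharges=2
Acc 4: bank2 row3 -> MISS (open row3); precharges=2
Acc 5: bank0 row1 -> MISS (open row1); precharges=2
Acc 6: bank0 row3 -> MISS (open row3); precharges=3
Acc 7: bank2 row2 -> MISS (open row2); precharges=4
Acc 8: bank0 row3 -> HIT
Acc 9: bank1 row2 -> HIT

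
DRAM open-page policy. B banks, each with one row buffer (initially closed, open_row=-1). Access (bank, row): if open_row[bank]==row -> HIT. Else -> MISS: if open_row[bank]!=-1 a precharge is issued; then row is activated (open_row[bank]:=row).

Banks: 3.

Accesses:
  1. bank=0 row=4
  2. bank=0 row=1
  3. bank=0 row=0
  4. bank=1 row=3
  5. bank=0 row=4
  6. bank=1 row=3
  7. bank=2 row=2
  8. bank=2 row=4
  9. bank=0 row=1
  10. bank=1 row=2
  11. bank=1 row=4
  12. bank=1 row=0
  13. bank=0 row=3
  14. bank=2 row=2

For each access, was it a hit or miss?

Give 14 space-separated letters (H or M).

Answer: M M M M M H M M M M M M M M

Derivation:
Acc 1: bank0 row4 -> MISS (open row4); precharges=0
Acc 2: bank0 row1 -> MISS (open row1); precharges=1
Acc 3: bank0 row0 -> MISS (open row0); precharges=2
Acc 4: bank1 row3 -> MISS (open row3); precharges=2
Acc 5: bank0 row4 -> MISS (open row4); precharges=3
Acc 6: bank1 row3 -> HIT
Acc 7: bank2 row2 -> MISS (open row2); precharges=3
Acc 8: bank2 row4 -> MISS (open row4); precharges=4
Acc 9: bank0 row1 -> MISS (open row1); precharges=5
Acc 10: bank1 row2 -> MISS (open row2); precharges=6
Acc 11: bank1 row4 -> MISS (open row4); precharges=7
Acc 12: bank1 row0 -> MISS (open row0); precharges=8
Acc 13: bank0 row3 -> MISS (open row3); precharges=9
Acc 14: bank2 row2 -> MISS (open row2); precharges=10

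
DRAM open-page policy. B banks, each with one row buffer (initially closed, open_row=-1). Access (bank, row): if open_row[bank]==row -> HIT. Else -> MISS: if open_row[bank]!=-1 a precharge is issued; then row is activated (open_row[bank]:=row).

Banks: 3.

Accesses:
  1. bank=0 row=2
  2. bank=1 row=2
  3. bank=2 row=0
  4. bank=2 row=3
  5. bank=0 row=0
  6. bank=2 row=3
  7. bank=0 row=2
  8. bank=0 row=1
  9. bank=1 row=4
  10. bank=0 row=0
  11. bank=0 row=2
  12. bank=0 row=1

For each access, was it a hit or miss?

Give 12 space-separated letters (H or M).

Answer: M M M M M H M M M M M M

Derivation:
Acc 1: bank0 row2 -> MISS (open row2); precharges=0
Acc 2: bank1 row2 -> MISS (open row2); precharges=0
Acc 3: bank2 row0 -> MISS (open row0); precharges=0
Acc 4: bank2 row3 -> MISS (open row3); precharges=1
Acc 5: bank0 row0 -> MISS (open row0); precharges=2
Acc 6: bank2 row3 -> HIT
Acc 7: bank0 row2 -> MISS (open row2); precharges=3
Acc 8: bank0 row1 -> MISS (open row1); precharges=4
Acc 9: bank1 row4 -> MISS (open row4); precharges=5
Acc 10: bank0 row0 -> MISS (open row0); precharges=6
Acc 11: bank0 row2 -> MISS (open row2); precharges=7
Acc 12: bank0 row1 -> MISS (open row1); precharges=8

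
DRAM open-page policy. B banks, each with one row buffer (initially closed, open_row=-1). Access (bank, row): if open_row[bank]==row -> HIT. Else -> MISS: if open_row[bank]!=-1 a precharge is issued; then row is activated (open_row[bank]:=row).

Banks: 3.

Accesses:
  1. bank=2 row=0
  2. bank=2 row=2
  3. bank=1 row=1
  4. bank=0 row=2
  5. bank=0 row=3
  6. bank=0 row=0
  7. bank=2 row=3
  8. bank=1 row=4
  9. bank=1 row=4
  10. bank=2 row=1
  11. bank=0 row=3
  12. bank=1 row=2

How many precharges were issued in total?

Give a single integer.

Acc 1: bank2 row0 -> MISS (open row0); precharges=0
Acc 2: bank2 row2 -> MISS (open row2); precharges=1
Acc 3: bank1 row1 -> MISS (open row1); precharges=1
Acc 4: bank0 row2 -> MISS (open row2); precharges=1
Acc 5: bank0 row3 -> MISS (open row3); precharges=2
Acc 6: bank0 row0 -> MISS (open row0); precharges=3
Acc 7: bank2 row3 -> MISS (open row3); precharges=4
Acc 8: bank1 row4 -> MISS (open row4); precharges=5
Acc 9: bank1 row4 -> HIT
Acc 10: bank2 row1 -> MISS (open row1); precharges=6
Acc 11: bank0 row3 -> MISS (open row3); precharges=7
Acc 12: bank1 row2 -> MISS (open row2); precharges=8

Answer: 8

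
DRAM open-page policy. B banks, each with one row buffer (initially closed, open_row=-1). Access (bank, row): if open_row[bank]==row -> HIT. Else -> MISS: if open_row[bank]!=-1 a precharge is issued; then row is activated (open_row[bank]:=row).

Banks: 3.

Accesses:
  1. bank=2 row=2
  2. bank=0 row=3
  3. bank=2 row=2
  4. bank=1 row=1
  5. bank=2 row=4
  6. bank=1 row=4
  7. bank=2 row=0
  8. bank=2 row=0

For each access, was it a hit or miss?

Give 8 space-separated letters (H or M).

Answer: M M H M M M M H

Derivation:
Acc 1: bank2 row2 -> MISS (open row2); precharges=0
Acc 2: bank0 row3 -> MISS (open row3); precharges=0
Acc 3: bank2 row2 -> HIT
Acc 4: bank1 row1 -> MISS (open row1); precharges=0
Acc 5: bank2 row4 -> MISS (open row4); precharges=1
Acc 6: bank1 row4 -> MISS (open row4); precharges=2
Acc 7: bank2 row0 -> MISS (open row0); precharges=3
Acc 8: bank2 row0 -> HIT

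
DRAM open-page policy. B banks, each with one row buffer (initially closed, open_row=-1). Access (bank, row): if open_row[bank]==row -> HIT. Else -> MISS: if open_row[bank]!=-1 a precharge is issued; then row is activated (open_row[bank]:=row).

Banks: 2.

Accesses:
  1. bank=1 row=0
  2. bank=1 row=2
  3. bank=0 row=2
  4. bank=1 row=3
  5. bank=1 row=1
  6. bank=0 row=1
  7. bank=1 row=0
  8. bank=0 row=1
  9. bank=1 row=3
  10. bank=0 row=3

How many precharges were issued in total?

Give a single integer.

Acc 1: bank1 row0 -> MISS (open row0); precharges=0
Acc 2: bank1 row2 -> MISS (open row2); precharges=1
Acc 3: bank0 row2 -> MISS (open row2); precharges=1
Acc 4: bank1 row3 -> MISS (open row3); precharges=2
Acc 5: bank1 row1 -> MISS (open row1); precharges=3
Acc 6: bank0 row1 -> MISS (open row1); precharges=4
Acc 7: bank1 row0 -> MISS (open row0); precharges=5
Acc 8: bank0 row1 -> HIT
Acc 9: bank1 row3 -> MISS (open row3); precharges=6
Acc 10: bank0 row3 -> MISS (open row3); precharges=7

Answer: 7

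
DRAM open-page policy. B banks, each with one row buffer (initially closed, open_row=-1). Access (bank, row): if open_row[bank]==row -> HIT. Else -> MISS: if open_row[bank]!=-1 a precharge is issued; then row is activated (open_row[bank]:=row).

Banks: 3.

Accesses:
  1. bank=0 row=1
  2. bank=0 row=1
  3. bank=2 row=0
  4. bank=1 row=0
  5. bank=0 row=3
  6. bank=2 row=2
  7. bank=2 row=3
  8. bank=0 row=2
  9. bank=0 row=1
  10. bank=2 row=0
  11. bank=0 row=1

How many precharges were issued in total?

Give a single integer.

Acc 1: bank0 row1 -> MISS (open row1); precharges=0
Acc 2: bank0 row1 -> HIT
Acc 3: bank2 row0 -> MISS (open row0); precharges=0
Acc 4: bank1 row0 -> MISS (open row0); precharges=0
Acc 5: bank0 row3 -> MISS (open row3); precharges=1
Acc 6: bank2 row2 -> MISS (open row2); precharges=2
Acc 7: bank2 row3 -> MISS (open row3); precharges=3
Acc 8: bank0 row2 -> MISS (open row2); precharges=4
Acc 9: bank0 row1 -> MISS (open row1); precharges=5
Acc 10: bank2 row0 -> MISS (open row0); precharges=6
Acc 11: bank0 row1 -> HIT

Answer: 6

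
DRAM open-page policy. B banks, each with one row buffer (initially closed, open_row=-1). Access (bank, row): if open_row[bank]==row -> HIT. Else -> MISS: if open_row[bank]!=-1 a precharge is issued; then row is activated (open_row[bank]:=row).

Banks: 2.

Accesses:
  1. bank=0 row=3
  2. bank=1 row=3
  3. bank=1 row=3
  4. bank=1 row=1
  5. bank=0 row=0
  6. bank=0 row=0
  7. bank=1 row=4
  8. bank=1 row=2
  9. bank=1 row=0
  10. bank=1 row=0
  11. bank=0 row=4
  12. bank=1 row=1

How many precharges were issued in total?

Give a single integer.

Acc 1: bank0 row3 -> MISS (open row3); precharges=0
Acc 2: bank1 row3 -> MISS (open row3); precharges=0
Acc 3: bank1 row3 -> HIT
Acc 4: bank1 row1 -> MISS (open row1); precharges=1
Acc 5: bank0 row0 -> MISS (open row0); precharges=2
Acc 6: bank0 row0 -> HIT
Acc 7: bank1 row4 -> MISS (open row4); precharges=3
Acc 8: bank1 row2 -> MISS (open row2); precharges=4
Acc 9: bank1 row0 -> MISS (open row0); precharges=5
Acc 10: bank1 row0 -> HIT
Acc 11: bank0 row4 -> MISS (open row4); precharges=6
Acc 12: bank1 row1 -> MISS (open row1); precharges=7

Answer: 7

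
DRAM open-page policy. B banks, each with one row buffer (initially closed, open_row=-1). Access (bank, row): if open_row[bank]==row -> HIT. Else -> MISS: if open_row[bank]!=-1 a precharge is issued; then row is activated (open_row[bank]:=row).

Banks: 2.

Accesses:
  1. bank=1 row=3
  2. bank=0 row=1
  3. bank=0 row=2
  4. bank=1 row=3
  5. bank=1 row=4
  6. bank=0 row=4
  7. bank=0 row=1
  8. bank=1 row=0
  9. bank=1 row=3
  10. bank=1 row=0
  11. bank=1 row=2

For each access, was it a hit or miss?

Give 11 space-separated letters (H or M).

Answer: M M M H M M M M M M M

Derivation:
Acc 1: bank1 row3 -> MISS (open row3); precharges=0
Acc 2: bank0 row1 -> MISS (open row1); precharges=0
Acc 3: bank0 row2 -> MISS (open row2); precharges=1
Acc 4: bank1 row3 -> HIT
Acc 5: bank1 row4 -> MISS (open row4); precharges=2
Acc 6: bank0 row4 -> MISS (open row4); precharges=3
Acc 7: bank0 row1 -> MISS (open row1); precharges=4
Acc 8: bank1 row0 -> MISS (open row0); precharges=5
Acc 9: bank1 row3 -> MISS (open row3); precharges=6
Acc 10: bank1 row0 -> MISS (open row0); precharges=7
Acc 11: bank1 row2 -> MISS (open row2); precharges=8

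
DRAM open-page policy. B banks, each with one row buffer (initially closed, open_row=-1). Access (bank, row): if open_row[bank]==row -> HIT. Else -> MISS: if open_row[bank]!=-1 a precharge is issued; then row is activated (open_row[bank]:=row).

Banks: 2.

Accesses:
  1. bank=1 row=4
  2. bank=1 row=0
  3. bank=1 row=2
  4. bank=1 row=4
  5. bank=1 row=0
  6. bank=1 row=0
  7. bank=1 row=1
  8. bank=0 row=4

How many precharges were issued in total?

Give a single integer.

Answer: 5

Derivation:
Acc 1: bank1 row4 -> MISS (open row4); precharges=0
Acc 2: bank1 row0 -> MISS (open row0); precharges=1
Acc 3: bank1 row2 -> MISS (open row2); precharges=2
Acc 4: bank1 row4 -> MISS (open row4); precharges=3
Acc 5: bank1 row0 -> MISS (open row0); precharges=4
Acc 6: bank1 row0 -> HIT
Acc 7: bank1 row1 -> MISS (open row1); precharges=5
Acc 8: bank0 row4 -> MISS (open row4); precharges=5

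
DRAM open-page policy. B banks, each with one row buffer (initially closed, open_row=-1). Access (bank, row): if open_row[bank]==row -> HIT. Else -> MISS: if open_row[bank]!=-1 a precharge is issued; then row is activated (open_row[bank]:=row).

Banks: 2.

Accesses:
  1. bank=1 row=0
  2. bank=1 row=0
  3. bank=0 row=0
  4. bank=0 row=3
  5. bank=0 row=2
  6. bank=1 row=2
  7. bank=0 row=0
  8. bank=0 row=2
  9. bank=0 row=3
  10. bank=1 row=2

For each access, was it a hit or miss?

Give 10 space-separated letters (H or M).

Acc 1: bank1 row0 -> MISS (open row0); precharges=0
Acc 2: bank1 row0 -> HIT
Acc 3: bank0 row0 -> MISS (open row0); precharges=0
Acc 4: bank0 row3 -> MISS (open row3); precharges=1
Acc 5: bank0 row2 -> MISS (open row2); precharges=2
Acc 6: bank1 row2 -> MISS (open row2); precharges=3
Acc 7: bank0 row0 -> MISS (open row0); precharges=4
Acc 8: bank0 row2 -> MISS (open row2); precharges=5
Acc 9: bank0 row3 -> MISS (open row3); precharges=6
Acc 10: bank1 row2 -> HIT

Answer: M H M M M M M M M H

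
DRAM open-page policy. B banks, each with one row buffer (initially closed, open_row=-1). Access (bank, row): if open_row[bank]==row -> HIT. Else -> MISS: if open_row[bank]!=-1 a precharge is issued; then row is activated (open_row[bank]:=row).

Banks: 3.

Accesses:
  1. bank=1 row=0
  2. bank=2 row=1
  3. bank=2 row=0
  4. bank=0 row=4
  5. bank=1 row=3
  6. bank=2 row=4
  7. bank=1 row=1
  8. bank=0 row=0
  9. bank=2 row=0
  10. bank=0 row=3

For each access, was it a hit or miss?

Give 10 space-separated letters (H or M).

Acc 1: bank1 row0 -> MISS (open row0); precharges=0
Acc 2: bank2 row1 -> MISS (open row1); precharges=0
Acc 3: bank2 row0 -> MISS (open row0); precharges=1
Acc 4: bank0 row4 -> MISS (open row4); precharges=1
Acc 5: bank1 row3 -> MISS (open row3); precharges=2
Acc 6: bank2 row4 -> MISS (open row4); precharges=3
Acc 7: bank1 row1 -> MISS (open row1); precharges=4
Acc 8: bank0 row0 -> MISS (open row0); precharges=5
Acc 9: bank2 row0 -> MISS (open row0); precharges=6
Acc 10: bank0 row3 -> MISS (open row3); precharges=7

Answer: M M M M M M M M M M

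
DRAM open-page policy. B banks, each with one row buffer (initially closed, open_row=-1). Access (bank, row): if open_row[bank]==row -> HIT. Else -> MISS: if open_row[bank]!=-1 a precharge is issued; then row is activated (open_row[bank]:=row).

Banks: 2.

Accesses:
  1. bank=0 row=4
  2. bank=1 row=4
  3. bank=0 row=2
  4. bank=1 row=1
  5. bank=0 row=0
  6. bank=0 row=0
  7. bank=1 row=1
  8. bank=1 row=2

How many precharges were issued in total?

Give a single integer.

Answer: 4

Derivation:
Acc 1: bank0 row4 -> MISS (open row4); precharges=0
Acc 2: bank1 row4 -> MISS (open row4); precharges=0
Acc 3: bank0 row2 -> MISS (open row2); precharges=1
Acc 4: bank1 row1 -> MISS (open row1); precharges=2
Acc 5: bank0 row0 -> MISS (open row0); precharges=3
Acc 6: bank0 row0 -> HIT
Acc 7: bank1 row1 -> HIT
Acc 8: bank1 row2 -> MISS (open row2); precharges=4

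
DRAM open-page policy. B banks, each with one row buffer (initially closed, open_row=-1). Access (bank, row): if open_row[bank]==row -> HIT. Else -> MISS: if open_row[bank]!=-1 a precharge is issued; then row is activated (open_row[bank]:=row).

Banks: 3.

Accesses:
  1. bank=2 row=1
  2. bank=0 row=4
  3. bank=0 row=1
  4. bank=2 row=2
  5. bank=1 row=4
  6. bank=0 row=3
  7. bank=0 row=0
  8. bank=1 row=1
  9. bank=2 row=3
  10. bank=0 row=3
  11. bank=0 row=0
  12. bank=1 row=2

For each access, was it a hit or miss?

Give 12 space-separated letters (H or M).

Answer: M M M M M M M M M M M M

Derivation:
Acc 1: bank2 row1 -> MISS (open row1); precharges=0
Acc 2: bank0 row4 -> MISS (open row4); precharges=0
Acc 3: bank0 row1 -> MISS (open row1); precharges=1
Acc 4: bank2 row2 -> MISS (open row2); precharges=2
Acc 5: bank1 row4 -> MISS (open row4); precharges=2
Acc 6: bank0 row3 -> MISS (open row3); precharges=3
Acc 7: bank0 row0 -> MISS (open row0); precharges=4
Acc 8: bank1 row1 -> MISS (open row1); precharges=5
Acc 9: bank2 row3 -> MISS (open row3); precharges=6
Acc 10: bank0 row3 -> MISS (open row3); precharges=7
Acc 11: bank0 row0 -> MISS (open row0); precharges=8
Acc 12: bank1 row2 -> MISS (open row2); precharges=9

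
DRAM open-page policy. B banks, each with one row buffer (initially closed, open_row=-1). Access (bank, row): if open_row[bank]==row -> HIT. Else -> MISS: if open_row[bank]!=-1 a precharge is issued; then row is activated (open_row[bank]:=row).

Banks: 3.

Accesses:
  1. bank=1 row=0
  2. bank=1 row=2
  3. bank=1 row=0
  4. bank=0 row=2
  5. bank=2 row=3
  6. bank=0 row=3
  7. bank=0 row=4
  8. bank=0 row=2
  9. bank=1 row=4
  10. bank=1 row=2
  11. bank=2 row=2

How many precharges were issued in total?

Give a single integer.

Acc 1: bank1 row0 -> MISS (open row0); precharges=0
Acc 2: bank1 row2 -> MISS (open row2); precharges=1
Acc 3: bank1 row0 -> MISS (open row0); precharges=2
Acc 4: bank0 row2 -> MISS (open row2); precharges=2
Acc 5: bank2 row3 -> MISS (open row3); precharges=2
Acc 6: bank0 row3 -> MISS (open row3); precharges=3
Acc 7: bank0 row4 -> MISS (open row4); precharges=4
Acc 8: bank0 row2 -> MISS (open row2); precharges=5
Acc 9: bank1 row4 -> MISS (open row4); precharges=6
Acc 10: bank1 row2 -> MISS (open row2); precharges=7
Acc 11: bank2 row2 -> MISS (open row2); precharges=8

Answer: 8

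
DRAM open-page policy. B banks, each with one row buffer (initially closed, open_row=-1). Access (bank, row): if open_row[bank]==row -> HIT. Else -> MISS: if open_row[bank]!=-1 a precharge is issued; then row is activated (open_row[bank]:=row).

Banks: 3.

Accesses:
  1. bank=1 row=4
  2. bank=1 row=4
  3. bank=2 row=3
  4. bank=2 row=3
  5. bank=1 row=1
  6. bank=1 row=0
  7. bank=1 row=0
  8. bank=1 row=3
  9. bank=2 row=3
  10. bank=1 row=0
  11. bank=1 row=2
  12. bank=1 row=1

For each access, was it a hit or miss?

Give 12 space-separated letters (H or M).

Acc 1: bank1 row4 -> MISS (open row4); precharges=0
Acc 2: bank1 row4 -> HIT
Acc 3: bank2 row3 -> MISS (open row3); precharges=0
Acc 4: bank2 row3 -> HIT
Acc 5: bank1 row1 -> MISS (open row1); precharges=1
Acc 6: bank1 row0 -> MISS (open row0); precharges=2
Acc 7: bank1 row0 -> HIT
Acc 8: bank1 row3 -> MISS (open row3); precharges=3
Acc 9: bank2 row3 -> HIT
Acc 10: bank1 row0 -> MISS (open row0); precharges=4
Acc 11: bank1 row2 -> MISS (open row2); precharges=5
Acc 12: bank1 row1 -> MISS (open row1); precharges=6

Answer: M H M H M M H M H M M M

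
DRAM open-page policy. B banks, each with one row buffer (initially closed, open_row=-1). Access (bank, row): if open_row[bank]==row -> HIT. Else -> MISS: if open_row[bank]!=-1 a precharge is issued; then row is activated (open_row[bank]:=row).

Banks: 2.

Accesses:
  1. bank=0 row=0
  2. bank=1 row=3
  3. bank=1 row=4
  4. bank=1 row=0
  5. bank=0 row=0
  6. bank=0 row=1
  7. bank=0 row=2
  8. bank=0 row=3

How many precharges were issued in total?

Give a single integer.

Answer: 5

Derivation:
Acc 1: bank0 row0 -> MISS (open row0); precharges=0
Acc 2: bank1 row3 -> MISS (open row3); precharges=0
Acc 3: bank1 row4 -> MISS (open row4); precharges=1
Acc 4: bank1 row0 -> MISS (open row0); precharges=2
Acc 5: bank0 row0 -> HIT
Acc 6: bank0 row1 -> MISS (open row1); precharges=3
Acc 7: bank0 row2 -> MISS (open row2); precharges=4
Acc 8: bank0 row3 -> MISS (open row3); precharges=5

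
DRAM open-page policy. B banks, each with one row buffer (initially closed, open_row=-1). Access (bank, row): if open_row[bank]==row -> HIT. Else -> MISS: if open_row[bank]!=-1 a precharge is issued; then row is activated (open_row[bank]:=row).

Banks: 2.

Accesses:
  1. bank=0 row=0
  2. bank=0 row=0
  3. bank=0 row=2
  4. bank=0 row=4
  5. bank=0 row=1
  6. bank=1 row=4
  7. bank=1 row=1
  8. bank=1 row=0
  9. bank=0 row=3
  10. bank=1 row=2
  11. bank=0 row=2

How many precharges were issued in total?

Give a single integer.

Acc 1: bank0 row0 -> MISS (open row0); precharges=0
Acc 2: bank0 row0 -> HIT
Acc 3: bank0 row2 -> MISS (open row2); precharges=1
Acc 4: bank0 row4 -> MISS (open row4); precharges=2
Acc 5: bank0 row1 -> MISS (open row1); precharges=3
Acc 6: bank1 row4 -> MISS (open row4); precharges=3
Acc 7: bank1 row1 -> MISS (open row1); precharges=4
Acc 8: bank1 row0 -> MISS (open row0); precharges=5
Acc 9: bank0 row3 -> MISS (open row3); precharges=6
Acc 10: bank1 row2 -> MISS (open row2); precharges=7
Acc 11: bank0 row2 -> MISS (open row2); precharges=8

Answer: 8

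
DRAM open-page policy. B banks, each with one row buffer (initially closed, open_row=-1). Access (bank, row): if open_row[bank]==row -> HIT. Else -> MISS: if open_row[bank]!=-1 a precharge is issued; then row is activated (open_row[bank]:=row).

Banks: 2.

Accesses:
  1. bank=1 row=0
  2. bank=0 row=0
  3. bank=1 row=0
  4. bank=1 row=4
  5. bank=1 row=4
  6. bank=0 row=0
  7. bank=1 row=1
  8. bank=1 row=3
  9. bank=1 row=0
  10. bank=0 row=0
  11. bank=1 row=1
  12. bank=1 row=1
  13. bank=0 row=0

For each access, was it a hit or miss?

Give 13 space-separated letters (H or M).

Answer: M M H M H H M M M H M H H

Derivation:
Acc 1: bank1 row0 -> MISS (open row0); precharges=0
Acc 2: bank0 row0 -> MISS (open row0); precharges=0
Acc 3: bank1 row0 -> HIT
Acc 4: bank1 row4 -> MISS (open row4); precharges=1
Acc 5: bank1 row4 -> HIT
Acc 6: bank0 row0 -> HIT
Acc 7: bank1 row1 -> MISS (open row1); precharges=2
Acc 8: bank1 row3 -> MISS (open row3); precharges=3
Acc 9: bank1 row0 -> MISS (open row0); precharges=4
Acc 10: bank0 row0 -> HIT
Acc 11: bank1 row1 -> MISS (open row1); precharges=5
Acc 12: bank1 row1 -> HIT
Acc 13: bank0 row0 -> HIT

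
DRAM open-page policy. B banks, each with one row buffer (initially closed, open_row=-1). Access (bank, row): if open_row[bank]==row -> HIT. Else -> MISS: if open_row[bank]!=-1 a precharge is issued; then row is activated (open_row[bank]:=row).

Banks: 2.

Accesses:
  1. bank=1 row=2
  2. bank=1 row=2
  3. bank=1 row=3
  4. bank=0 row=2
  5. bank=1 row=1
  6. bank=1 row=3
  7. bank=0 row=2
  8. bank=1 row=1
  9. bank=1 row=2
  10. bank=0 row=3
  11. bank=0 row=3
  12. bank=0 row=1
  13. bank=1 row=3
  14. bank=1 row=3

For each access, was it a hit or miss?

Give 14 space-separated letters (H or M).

Acc 1: bank1 row2 -> MISS (open row2); precharges=0
Acc 2: bank1 row2 -> HIT
Acc 3: bank1 row3 -> MISS (open row3); precharges=1
Acc 4: bank0 row2 -> MISS (open row2); precharges=1
Acc 5: bank1 row1 -> MISS (open row1); precharges=2
Acc 6: bank1 row3 -> MISS (open row3); precharges=3
Acc 7: bank0 row2 -> HIT
Acc 8: bank1 row1 -> MISS (open row1); precharges=4
Acc 9: bank1 row2 -> MISS (open row2); precharges=5
Acc 10: bank0 row3 -> MISS (open row3); precharges=6
Acc 11: bank0 row3 -> HIT
Acc 12: bank0 row1 -> MISS (open row1); precharges=7
Acc 13: bank1 row3 -> MISS (open row3); precharges=8
Acc 14: bank1 row3 -> HIT

Answer: M H M M M M H M M M H M M H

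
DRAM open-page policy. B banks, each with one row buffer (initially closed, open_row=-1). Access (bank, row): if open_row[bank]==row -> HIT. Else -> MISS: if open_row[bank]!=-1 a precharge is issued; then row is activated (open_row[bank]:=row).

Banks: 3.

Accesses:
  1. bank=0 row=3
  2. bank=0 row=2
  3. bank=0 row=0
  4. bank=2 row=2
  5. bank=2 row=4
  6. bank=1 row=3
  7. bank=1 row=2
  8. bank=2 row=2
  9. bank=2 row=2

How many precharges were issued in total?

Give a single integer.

Answer: 5

Derivation:
Acc 1: bank0 row3 -> MISS (open row3); precharges=0
Acc 2: bank0 row2 -> MISS (open row2); precharges=1
Acc 3: bank0 row0 -> MISS (open row0); precharges=2
Acc 4: bank2 row2 -> MISS (open row2); precharges=2
Acc 5: bank2 row4 -> MISS (open row4); precharges=3
Acc 6: bank1 row3 -> MISS (open row3); precharges=3
Acc 7: bank1 row2 -> MISS (open row2); precharges=4
Acc 8: bank2 row2 -> MISS (open row2); precharges=5
Acc 9: bank2 row2 -> HIT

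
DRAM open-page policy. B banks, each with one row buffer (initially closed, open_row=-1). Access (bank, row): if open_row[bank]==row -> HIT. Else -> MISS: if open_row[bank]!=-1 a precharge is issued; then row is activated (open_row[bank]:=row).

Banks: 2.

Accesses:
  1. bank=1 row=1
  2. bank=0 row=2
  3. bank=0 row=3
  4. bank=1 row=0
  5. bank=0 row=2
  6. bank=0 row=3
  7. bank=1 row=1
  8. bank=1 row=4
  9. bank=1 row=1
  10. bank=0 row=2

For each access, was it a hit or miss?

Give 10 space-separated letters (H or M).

Acc 1: bank1 row1 -> MISS (open row1); precharges=0
Acc 2: bank0 row2 -> MISS (open row2); precharges=0
Acc 3: bank0 row3 -> MISS (open row3); precharges=1
Acc 4: bank1 row0 -> MISS (open row0); precharges=2
Acc 5: bank0 row2 -> MISS (open row2); precharges=3
Acc 6: bank0 row3 -> MISS (open row3); precharges=4
Acc 7: bank1 row1 -> MISS (open row1); precharges=5
Acc 8: bank1 row4 -> MISS (open row4); precharges=6
Acc 9: bank1 row1 -> MISS (open row1); precharges=7
Acc 10: bank0 row2 -> MISS (open row2); precharges=8

Answer: M M M M M M M M M M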